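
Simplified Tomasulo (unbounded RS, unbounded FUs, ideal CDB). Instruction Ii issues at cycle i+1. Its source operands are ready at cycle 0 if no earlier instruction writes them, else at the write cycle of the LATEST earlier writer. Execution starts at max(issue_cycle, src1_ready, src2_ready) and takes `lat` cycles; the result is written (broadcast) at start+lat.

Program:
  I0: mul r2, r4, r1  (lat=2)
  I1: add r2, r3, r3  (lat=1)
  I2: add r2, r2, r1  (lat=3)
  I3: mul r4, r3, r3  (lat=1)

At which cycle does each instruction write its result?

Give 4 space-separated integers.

I0 mul r2: issue@1 deps=(None,None) exec_start@1 write@3
I1 add r2: issue@2 deps=(None,None) exec_start@2 write@3
I2 add r2: issue@3 deps=(1,None) exec_start@3 write@6
I3 mul r4: issue@4 deps=(None,None) exec_start@4 write@5

Answer: 3 3 6 5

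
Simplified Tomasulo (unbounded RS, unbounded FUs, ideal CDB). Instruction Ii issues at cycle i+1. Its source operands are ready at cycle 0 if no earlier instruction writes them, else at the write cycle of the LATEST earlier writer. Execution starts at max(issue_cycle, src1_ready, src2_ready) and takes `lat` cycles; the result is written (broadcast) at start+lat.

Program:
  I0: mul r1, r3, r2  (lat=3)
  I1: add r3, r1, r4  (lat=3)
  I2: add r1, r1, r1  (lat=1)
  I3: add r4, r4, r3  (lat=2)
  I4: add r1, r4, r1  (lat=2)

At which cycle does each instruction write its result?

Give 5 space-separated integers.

Answer: 4 7 5 9 11

Derivation:
I0 mul r1: issue@1 deps=(None,None) exec_start@1 write@4
I1 add r3: issue@2 deps=(0,None) exec_start@4 write@7
I2 add r1: issue@3 deps=(0,0) exec_start@4 write@5
I3 add r4: issue@4 deps=(None,1) exec_start@7 write@9
I4 add r1: issue@5 deps=(3,2) exec_start@9 write@11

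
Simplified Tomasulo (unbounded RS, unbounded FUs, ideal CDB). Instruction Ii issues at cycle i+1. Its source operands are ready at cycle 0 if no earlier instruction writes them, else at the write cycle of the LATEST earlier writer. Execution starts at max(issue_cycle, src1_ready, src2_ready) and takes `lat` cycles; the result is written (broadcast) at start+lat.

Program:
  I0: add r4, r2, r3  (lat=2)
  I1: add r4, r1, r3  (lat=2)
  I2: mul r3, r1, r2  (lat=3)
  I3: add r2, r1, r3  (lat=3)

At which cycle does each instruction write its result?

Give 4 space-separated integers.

I0 add r4: issue@1 deps=(None,None) exec_start@1 write@3
I1 add r4: issue@2 deps=(None,None) exec_start@2 write@4
I2 mul r3: issue@3 deps=(None,None) exec_start@3 write@6
I3 add r2: issue@4 deps=(None,2) exec_start@6 write@9

Answer: 3 4 6 9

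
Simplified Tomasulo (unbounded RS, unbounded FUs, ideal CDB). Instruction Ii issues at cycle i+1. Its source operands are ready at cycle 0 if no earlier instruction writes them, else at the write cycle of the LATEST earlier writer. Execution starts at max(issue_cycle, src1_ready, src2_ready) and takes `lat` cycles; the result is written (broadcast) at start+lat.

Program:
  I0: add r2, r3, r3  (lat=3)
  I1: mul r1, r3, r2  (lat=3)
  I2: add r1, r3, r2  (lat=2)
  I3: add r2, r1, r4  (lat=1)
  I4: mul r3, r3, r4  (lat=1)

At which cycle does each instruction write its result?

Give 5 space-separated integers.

I0 add r2: issue@1 deps=(None,None) exec_start@1 write@4
I1 mul r1: issue@2 deps=(None,0) exec_start@4 write@7
I2 add r1: issue@3 deps=(None,0) exec_start@4 write@6
I3 add r2: issue@4 deps=(2,None) exec_start@6 write@7
I4 mul r3: issue@5 deps=(None,None) exec_start@5 write@6

Answer: 4 7 6 7 6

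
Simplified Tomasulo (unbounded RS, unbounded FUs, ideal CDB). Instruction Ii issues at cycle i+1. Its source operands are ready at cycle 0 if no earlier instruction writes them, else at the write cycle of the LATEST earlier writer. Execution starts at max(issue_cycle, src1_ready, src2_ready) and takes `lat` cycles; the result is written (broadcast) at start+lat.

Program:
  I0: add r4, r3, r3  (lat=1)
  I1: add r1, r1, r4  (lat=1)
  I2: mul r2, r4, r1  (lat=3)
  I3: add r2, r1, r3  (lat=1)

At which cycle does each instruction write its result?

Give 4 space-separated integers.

Answer: 2 3 6 5

Derivation:
I0 add r4: issue@1 deps=(None,None) exec_start@1 write@2
I1 add r1: issue@2 deps=(None,0) exec_start@2 write@3
I2 mul r2: issue@3 deps=(0,1) exec_start@3 write@6
I3 add r2: issue@4 deps=(1,None) exec_start@4 write@5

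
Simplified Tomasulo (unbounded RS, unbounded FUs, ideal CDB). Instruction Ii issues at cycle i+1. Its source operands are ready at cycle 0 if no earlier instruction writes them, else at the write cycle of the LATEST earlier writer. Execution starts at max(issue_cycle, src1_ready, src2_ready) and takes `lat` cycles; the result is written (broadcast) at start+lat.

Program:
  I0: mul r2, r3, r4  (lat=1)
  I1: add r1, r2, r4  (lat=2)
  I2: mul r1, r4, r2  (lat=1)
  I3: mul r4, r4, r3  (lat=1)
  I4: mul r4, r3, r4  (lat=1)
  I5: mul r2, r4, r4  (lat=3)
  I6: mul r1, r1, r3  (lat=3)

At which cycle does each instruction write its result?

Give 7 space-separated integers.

I0 mul r2: issue@1 deps=(None,None) exec_start@1 write@2
I1 add r1: issue@2 deps=(0,None) exec_start@2 write@4
I2 mul r1: issue@3 deps=(None,0) exec_start@3 write@4
I3 mul r4: issue@4 deps=(None,None) exec_start@4 write@5
I4 mul r4: issue@5 deps=(None,3) exec_start@5 write@6
I5 mul r2: issue@6 deps=(4,4) exec_start@6 write@9
I6 mul r1: issue@7 deps=(2,None) exec_start@7 write@10

Answer: 2 4 4 5 6 9 10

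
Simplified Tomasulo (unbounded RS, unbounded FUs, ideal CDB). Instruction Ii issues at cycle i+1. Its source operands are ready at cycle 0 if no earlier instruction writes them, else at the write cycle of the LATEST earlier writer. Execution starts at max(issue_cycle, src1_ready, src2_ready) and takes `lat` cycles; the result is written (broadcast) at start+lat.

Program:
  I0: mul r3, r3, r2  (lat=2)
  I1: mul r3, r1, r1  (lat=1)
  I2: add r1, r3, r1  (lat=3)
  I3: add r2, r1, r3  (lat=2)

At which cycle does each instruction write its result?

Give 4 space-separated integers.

Answer: 3 3 6 8

Derivation:
I0 mul r3: issue@1 deps=(None,None) exec_start@1 write@3
I1 mul r3: issue@2 deps=(None,None) exec_start@2 write@3
I2 add r1: issue@3 deps=(1,None) exec_start@3 write@6
I3 add r2: issue@4 deps=(2,1) exec_start@6 write@8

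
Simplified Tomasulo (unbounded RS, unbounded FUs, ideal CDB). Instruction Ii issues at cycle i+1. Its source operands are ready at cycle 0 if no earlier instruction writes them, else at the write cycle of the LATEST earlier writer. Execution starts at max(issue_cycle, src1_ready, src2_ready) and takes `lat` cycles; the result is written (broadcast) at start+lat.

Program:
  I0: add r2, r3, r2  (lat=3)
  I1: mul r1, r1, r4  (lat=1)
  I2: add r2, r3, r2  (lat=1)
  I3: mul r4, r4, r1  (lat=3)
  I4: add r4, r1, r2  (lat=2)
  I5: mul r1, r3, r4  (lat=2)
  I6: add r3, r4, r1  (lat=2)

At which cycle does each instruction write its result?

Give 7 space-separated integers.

I0 add r2: issue@1 deps=(None,None) exec_start@1 write@4
I1 mul r1: issue@2 deps=(None,None) exec_start@2 write@3
I2 add r2: issue@3 deps=(None,0) exec_start@4 write@5
I3 mul r4: issue@4 deps=(None,1) exec_start@4 write@7
I4 add r4: issue@5 deps=(1,2) exec_start@5 write@7
I5 mul r1: issue@6 deps=(None,4) exec_start@7 write@9
I6 add r3: issue@7 deps=(4,5) exec_start@9 write@11

Answer: 4 3 5 7 7 9 11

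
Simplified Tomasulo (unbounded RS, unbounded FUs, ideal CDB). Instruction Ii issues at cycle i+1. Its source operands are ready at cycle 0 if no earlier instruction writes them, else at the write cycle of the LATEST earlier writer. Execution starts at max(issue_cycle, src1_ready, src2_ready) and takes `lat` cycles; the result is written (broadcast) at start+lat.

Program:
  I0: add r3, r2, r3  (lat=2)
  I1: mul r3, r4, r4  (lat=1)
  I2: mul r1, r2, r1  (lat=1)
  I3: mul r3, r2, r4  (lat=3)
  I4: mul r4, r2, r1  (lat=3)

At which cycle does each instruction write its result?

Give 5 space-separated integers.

I0 add r3: issue@1 deps=(None,None) exec_start@1 write@3
I1 mul r3: issue@2 deps=(None,None) exec_start@2 write@3
I2 mul r1: issue@3 deps=(None,None) exec_start@3 write@4
I3 mul r3: issue@4 deps=(None,None) exec_start@4 write@7
I4 mul r4: issue@5 deps=(None,2) exec_start@5 write@8

Answer: 3 3 4 7 8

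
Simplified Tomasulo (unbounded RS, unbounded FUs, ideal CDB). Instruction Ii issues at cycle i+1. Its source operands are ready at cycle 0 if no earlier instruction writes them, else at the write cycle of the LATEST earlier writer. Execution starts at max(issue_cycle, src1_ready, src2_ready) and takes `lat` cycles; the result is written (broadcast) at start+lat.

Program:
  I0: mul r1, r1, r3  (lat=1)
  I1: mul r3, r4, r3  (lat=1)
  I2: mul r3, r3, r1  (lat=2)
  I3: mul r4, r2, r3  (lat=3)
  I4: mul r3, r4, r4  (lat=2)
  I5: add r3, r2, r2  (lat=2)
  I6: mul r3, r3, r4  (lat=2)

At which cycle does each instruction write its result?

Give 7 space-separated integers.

Answer: 2 3 5 8 10 8 10

Derivation:
I0 mul r1: issue@1 deps=(None,None) exec_start@1 write@2
I1 mul r3: issue@2 deps=(None,None) exec_start@2 write@3
I2 mul r3: issue@3 deps=(1,0) exec_start@3 write@5
I3 mul r4: issue@4 deps=(None,2) exec_start@5 write@8
I4 mul r3: issue@5 deps=(3,3) exec_start@8 write@10
I5 add r3: issue@6 deps=(None,None) exec_start@6 write@8
I6 mul r3: issue@7 deps=(5,3) exec_start@8 write@10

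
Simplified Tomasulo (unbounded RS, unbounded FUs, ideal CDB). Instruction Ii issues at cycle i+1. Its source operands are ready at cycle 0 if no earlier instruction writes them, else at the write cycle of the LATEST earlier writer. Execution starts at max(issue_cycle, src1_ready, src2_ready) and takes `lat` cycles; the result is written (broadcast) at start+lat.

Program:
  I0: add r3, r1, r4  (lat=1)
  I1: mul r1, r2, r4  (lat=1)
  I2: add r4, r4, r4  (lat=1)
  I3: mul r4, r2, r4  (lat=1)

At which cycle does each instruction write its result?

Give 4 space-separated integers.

Answer: 2 3 4 5

Derivation:
I0 add r3: issue@1 deps=(None,None) exec_start@1 write@2
I1 mul r1: issue@2 deps=(None,None) exec_start@2 write@3
I2 add r4: issue@3 deps=(None,None) exec_start@3 write@4
I3 mul r4: issue@4 deps=(None,2) exec_start@4 write@5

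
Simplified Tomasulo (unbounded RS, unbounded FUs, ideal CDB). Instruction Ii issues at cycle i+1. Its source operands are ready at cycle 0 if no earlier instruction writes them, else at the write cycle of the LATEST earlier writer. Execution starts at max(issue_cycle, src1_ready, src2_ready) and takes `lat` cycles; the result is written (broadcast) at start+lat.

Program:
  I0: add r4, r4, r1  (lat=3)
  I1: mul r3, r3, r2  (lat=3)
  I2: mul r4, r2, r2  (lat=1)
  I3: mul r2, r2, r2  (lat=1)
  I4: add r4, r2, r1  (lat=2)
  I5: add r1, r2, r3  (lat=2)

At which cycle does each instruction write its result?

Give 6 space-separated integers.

Answer: 4 5 4 5 7 8

Derivation:
I0 add r4: issue@1 deps=(None,None) exec_start@1 write@4
I1 mul r3: issue@2 deps=(None,None) exec_start@2 write@5
I2 mul r4: issue@3 deps=(None,None) exec_start@3 write@4
I3 mul r2: issue@4 deps=(None,None) exec_start@4 write@5
I4 add r4: issue@5 deps=(3,None) exec_start@5 write@7
I5 add r1: issue@6 deps=(3,1) exec_start@6 write@8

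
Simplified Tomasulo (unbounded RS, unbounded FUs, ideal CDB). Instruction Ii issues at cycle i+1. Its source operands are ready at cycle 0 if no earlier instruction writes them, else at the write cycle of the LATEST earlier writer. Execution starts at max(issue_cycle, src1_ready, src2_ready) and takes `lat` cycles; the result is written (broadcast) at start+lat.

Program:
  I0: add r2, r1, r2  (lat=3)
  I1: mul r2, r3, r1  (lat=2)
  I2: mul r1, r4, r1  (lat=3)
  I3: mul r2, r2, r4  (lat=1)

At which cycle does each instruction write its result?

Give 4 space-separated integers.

Answer: 4 4 6 5

Derivation:
I0 add r2: issue@1 deps=(None,None) exec_start@1 write@4
I1 mul r2: issue@2 deps=(None,None) exec_start@2 write@4
I2 mul r1: issue@3 deps=(None,None) exec_start@3 write@6
I3 mul r2: issue@4 deps=(1,None) exec_start@4 write@5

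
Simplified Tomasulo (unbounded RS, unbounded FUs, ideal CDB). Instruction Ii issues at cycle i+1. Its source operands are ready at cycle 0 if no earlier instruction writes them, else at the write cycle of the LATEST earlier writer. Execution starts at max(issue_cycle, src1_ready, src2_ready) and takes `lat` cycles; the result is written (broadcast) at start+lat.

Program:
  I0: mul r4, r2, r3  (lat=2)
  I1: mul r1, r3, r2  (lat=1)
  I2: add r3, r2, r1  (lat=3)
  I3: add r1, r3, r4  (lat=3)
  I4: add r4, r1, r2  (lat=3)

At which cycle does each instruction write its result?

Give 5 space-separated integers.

Answer: 3 3 6 9 12

Derivation:
I0 mul r4: issue@1 deps=(None,None) exec_start@1 write@3
I1 mul r1: issue@2 deps=(None,None) exec_start@2 write@3
I2 add r3: issue@3 deps=(None,1) exec_start@3 write@6
I3 add r1: issue@4 deps=(2,0) exec_start@6 write@9
I4 add r4: issue@5 deps=(3,None) exec_start@9 write@12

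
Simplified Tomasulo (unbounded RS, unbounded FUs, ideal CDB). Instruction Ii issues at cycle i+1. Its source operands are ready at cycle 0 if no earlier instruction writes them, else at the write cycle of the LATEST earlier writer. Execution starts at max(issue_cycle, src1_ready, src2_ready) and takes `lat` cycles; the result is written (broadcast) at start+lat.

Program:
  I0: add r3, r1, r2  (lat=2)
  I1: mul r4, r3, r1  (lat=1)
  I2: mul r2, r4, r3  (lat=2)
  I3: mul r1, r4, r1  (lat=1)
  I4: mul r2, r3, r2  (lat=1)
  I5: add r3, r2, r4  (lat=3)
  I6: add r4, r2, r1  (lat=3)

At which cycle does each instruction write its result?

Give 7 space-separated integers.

I0 add r3: issue@1 deps=(None,None) exec_start@1 write@3
I1 mul r4: issue@2 deps=(0,None) exec_start@3 write@4
I2 mul r2: issue@3 deps=(1,0) exec_start@4 write@6
I3 mul r1: issue@4 deps=(1,None) exec_start@4 write@5
I4 mul r2: issue@5 deps=(0,2) exec_start@6 write@7
I5 add r3: issue@6 deps=(4,1) exec_start@7 write@10
I6 add r4: issue@7 deps=(4,3) exec_start@7 write@10

Answer: 3 4 6 5 7 10 10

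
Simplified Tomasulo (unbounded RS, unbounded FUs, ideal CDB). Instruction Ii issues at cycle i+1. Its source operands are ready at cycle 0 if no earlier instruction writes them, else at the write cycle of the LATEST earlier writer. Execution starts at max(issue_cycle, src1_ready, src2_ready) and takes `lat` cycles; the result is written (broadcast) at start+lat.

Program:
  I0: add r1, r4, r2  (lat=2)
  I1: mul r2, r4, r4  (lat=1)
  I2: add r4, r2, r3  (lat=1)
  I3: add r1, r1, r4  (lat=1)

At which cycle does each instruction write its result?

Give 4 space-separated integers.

Answer: 3 3 4 5

Derivation:
I0 add r1: issue@1 deps=(None,None) exec_start@1 write@3
I1 mul r2: issue@2 deps=(None,None) exec_start@2 write@3
I2 add r4: issue@3 deps=(1,None) exec_start@3 write@4
I3 add r1: issue@4 deps=(0,2) exec_start@4 write@5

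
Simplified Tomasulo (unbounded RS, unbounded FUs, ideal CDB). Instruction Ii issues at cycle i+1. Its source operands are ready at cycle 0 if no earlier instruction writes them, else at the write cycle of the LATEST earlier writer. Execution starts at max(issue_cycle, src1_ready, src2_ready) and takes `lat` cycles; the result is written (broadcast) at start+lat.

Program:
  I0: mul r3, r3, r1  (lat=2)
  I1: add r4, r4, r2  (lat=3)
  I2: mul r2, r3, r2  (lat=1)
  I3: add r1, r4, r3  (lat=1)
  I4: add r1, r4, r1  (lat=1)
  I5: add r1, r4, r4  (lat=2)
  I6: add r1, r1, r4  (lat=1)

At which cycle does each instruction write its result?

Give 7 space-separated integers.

Answer: 3 5 4 6 7 8 9

Derivation:
I0 mul r3: issue@1 deps=(None,None) exec_start@1 write@3
I1 add r4: issue@2 deps=(None,None) exec_start@2 write@5
I2 mul r2: issue@3 deps=(0,None) exec_start@3 write@4
I3 add r1: issue@4 deps=(1,0) exec_start@5 write@6
I4 add r1: issue@5 deps=(1,3) exec_start@6 write@7
I5 add r1: issue@6 deps=(1,1) exec_start@6 write@8
I6 add r1: issue@7 deps=(5,1) exec_start@8 write@9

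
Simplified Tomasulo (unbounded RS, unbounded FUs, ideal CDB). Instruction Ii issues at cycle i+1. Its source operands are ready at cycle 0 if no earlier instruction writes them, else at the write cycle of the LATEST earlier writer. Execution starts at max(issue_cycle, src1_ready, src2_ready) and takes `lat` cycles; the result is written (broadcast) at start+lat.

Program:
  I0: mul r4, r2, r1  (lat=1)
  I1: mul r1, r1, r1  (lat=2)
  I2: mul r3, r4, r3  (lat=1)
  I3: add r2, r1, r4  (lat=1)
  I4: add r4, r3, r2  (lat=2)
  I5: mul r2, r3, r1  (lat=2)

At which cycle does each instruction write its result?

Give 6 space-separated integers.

Answer: 2 4 4 5 7 8

Derivation:
I0 mul r4: issue@1 deps=(None,None) exec_start@1 write@2
I1 mul r1: issue@2 deps=(None,None) exec_start@2 write@4
I2 mul r3: issue@3 deps=(0,None) exec_start@3 write@4
I3 add r2: issue@4 deps=(1,0) exec_start@4 write@5
I4 add r4: issue@5 deps=(2,3) exec_start@5 write@7
I5 mul r2: issue@6 deps=(2,1) exec_start@6 write@8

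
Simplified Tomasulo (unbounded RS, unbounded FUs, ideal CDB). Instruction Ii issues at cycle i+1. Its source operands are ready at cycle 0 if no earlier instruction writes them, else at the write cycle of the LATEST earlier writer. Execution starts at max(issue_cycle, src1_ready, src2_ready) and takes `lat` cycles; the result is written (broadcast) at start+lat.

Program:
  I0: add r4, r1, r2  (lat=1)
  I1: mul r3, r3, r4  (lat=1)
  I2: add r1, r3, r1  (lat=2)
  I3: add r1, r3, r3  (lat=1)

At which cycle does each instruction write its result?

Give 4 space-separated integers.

Answer: 2 3 5 5

Derivation:
I0 add r4: issue@1 deps=(None,None) exec_start@1 write@2
I1 mul r3: issue@2 deps=(None,0) exec_start@2 write@3
I2 add r1: issue@3 deps=(1,None) exec_start@3 write@5
I3 add r1: issue@4 deps=(1,1) exec_start@4 write@5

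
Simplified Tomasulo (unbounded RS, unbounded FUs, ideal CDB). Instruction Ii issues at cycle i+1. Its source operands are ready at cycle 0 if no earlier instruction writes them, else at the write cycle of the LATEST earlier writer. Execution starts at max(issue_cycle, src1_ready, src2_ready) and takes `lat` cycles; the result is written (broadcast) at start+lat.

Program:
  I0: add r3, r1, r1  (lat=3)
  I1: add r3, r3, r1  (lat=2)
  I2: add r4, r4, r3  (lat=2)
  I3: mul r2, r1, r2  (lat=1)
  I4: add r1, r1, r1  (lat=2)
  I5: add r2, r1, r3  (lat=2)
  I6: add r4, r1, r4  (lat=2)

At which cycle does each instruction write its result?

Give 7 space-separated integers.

I0 add r3: issue@1 deps=(None,None) exec_start@1 write@4
I1 add r3: issue@2 deps=(0,None) exec_start@4 write@6
I2 add r4: issue@3 deps=(None,1) exec_start@6 write@8
I3 mul r2: issue@4 deps=(None,None) exec_start@4 write@5
I4 add r1: issue@5 deps=(None,None) exec_start@5 write@7
I5 add r2: issue@6 deps=(4,1) exec_start@7 write@9
I6 add r4: issue@7 deps=(4,2) exec_start@8 write@10

Answer: 4 6 8 5 7 9 10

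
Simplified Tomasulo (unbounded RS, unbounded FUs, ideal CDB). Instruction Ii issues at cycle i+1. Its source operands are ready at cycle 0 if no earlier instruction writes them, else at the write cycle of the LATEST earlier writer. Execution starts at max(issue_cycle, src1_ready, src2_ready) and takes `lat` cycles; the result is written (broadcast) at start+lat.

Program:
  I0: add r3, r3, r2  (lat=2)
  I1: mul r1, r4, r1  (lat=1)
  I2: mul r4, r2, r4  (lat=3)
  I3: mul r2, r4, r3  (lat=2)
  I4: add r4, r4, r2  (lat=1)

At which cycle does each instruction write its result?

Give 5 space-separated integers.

I0 add r3: issue@1 deps=(None,None) exec_start@1 write@3
I1 mul r1: issue@2 deps=(None,None) exec_start@2 write@3
I2 mul r4: issue@3 deps=(None,None) exec_start@3 write@6
I3 mul r2: issue@4 deps=(2,0) exec_start@6 write@8
I4 add r4: issue@5 deps=(2,3) exec_start@8 write@9

Answer: 3 3 6 8 9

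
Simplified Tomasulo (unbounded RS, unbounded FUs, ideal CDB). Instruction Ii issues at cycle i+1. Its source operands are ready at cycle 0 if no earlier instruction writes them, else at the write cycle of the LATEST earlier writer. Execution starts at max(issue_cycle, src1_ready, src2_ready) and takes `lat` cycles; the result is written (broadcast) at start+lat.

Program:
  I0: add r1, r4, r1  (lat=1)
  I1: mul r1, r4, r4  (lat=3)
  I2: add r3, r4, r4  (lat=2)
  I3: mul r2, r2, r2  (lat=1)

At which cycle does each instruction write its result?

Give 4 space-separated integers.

Answer: 2 5 5 5

Derivation:
I0 add r1: issue@1 deps=(None,None) exec_start@1 write@2
I1 mul r1: issue@2 deps=(None,None) exec_start@2 write@5
I2 add r3: issue@3 deps=(None,None) exec_start@3 write@5
I3 mul r2: issue@4 deps=(None,None) exec_start@4 write@5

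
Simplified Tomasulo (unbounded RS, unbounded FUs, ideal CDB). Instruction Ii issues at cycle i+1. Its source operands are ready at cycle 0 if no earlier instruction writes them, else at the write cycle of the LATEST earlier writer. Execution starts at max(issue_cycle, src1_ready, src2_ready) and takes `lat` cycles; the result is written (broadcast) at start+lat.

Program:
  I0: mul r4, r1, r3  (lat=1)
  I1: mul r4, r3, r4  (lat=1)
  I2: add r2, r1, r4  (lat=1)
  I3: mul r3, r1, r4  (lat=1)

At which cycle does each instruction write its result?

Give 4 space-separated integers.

I0 mul r4: issue@1 deps=(None,None) exec_start@1 write@2
I1 mul r4: issue@2 deps=(None,0) exec_start@2 write@3
I2 add r2: issue@3 deps=(None,1) exec_start@3 write@4
I3 mul r3: issue@4 deps=(None,1) exec_start@4 write@5

Answer: 2 3 4 5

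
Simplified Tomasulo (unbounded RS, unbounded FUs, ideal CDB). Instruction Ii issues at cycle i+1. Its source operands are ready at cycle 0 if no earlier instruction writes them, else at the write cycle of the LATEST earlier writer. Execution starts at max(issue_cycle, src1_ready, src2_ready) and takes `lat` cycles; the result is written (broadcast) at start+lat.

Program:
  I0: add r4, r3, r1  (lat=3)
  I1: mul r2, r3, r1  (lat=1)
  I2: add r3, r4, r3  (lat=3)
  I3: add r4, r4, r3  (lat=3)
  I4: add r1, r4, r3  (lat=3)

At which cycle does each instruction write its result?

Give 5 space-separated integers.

Answer: 4 3 7 10 13

Derivation:
I0 add r4: issue@1 deps=(None,None) exec_start@1 write@4
I1 mul r2: issue@2 deps=(None,None) exec_start@2 write@3
I2 add r3: issue@3 deps=(0,None) exec_start@4 write@7
I3 add r4: issue@4 deps=(0,2) exec_start@7 write@10
I4 add r1: issue@5 deps=(3,2) exec_start@10 write@13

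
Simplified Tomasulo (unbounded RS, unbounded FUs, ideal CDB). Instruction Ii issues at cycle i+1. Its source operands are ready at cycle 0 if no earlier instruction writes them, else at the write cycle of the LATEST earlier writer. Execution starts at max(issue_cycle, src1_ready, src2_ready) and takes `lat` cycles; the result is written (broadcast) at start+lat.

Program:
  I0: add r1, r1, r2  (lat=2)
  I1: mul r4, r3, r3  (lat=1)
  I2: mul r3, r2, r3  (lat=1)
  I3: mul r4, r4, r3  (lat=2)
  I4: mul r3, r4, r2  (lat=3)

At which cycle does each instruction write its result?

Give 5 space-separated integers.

Answer: 3 3 4 6 9

Derivation:
I0 add r1: issue@1 deps=(None,None) exec_start@1 write@3
I1 mul r4: issue@2 deps=(None,None) exec_start@2 write@3
I2 mul r3: issue@3 deps=(None,None) exec_start@3 write@4
I3 mul r4: issue@4 deps=(1,2) exec_start@4 write@6
I4 mul r3: issue@5 deps=(3,None) exec_start@6 write@9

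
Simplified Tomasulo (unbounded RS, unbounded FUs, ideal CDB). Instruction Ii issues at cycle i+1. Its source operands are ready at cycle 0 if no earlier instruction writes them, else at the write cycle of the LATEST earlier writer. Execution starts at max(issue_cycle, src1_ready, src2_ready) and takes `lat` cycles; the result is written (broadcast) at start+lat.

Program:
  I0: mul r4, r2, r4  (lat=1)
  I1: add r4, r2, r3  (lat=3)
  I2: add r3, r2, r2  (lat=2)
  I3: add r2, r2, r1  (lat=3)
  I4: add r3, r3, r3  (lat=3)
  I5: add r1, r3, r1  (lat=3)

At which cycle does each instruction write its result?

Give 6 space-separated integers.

Answer: 2 5 5 7 8 11

Derivation:
I0 mul r4: issue@1 deps=(None,None) exec_start@1 write@2
I1 add r4: issue@2 deps=(None,None) exec_start@2 write@5
I2 add r3: issue@3 deps=(None,None) exec_start@3 write@5
I3 add r2: issue@4 deps=(None,None) exec_start@4 write@7
I4 add r3: issue@5 deps=(2,2) exec_start@5 write@8
I5 add r1: issue@6 deps=(4,None) exec_start@8 write@11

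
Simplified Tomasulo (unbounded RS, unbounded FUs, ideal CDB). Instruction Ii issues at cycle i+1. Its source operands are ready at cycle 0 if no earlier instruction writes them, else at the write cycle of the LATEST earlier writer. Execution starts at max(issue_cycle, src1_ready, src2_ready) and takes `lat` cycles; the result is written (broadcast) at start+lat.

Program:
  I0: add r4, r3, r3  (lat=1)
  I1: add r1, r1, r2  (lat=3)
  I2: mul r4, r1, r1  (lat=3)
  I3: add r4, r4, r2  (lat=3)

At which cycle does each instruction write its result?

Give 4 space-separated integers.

Answer: 2 5 8 11

Derivation:
I0 add r4: issue@1 deps=(None,None) exec_start@1 write@2
I1 add r1: issue@2 deps=(None,None) exec_start@2 write@5
I2 mul r4: issue@3 deps=(1,1) exec_start@5 write@8
I3 add r4: issue@4 deps=(2,None) exec_start@8 write@11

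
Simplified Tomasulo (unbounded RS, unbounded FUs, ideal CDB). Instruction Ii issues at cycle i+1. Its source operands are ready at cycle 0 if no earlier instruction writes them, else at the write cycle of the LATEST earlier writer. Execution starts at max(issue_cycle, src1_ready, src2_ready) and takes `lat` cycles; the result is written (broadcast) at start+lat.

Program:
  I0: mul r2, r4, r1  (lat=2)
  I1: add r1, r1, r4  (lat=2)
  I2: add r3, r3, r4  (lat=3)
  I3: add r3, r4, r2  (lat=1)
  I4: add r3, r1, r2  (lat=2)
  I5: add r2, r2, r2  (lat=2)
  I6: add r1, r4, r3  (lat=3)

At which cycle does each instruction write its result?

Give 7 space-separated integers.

I0 mul r2: issue@1 deps=(None,None) exec_start@1 write@3
I1 add r1: issue@2 deps=(None,None) exec_start@2 write@4
I2 add r3: issue@3 deps=(None,None) exec_start@3 write@6
I3 add r3: issue@4 deps=(None,0) exec_start@4 write@5
I4 add r3: issue@5 deps=(1,0) exec_start@5 write@7
I5 add r2: issue@6 deps=(0,0) exec_start@6 write@8
I6 add r1: issue@7 deps=(None,4) exec_start@7 write@10

Answer: 3 4 6 5 7 8 10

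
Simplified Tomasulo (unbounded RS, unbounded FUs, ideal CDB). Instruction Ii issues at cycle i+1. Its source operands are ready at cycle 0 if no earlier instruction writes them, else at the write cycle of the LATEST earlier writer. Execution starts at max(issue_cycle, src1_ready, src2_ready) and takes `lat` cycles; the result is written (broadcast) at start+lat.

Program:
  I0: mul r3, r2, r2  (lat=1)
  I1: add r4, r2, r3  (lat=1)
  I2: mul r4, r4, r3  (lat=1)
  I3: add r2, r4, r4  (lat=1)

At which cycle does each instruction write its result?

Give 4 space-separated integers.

Answer: 2 3 4 5

Derivation:
I0 mul r3: issue@1 deps=(None,None) exec_start@1 write@2
I1 add r4: issue@2 deps=(None,0) exec_start@2 write@3
I2 mul r4: issue@3 deps=(1,0) exec_start@3 write@4
I3 add r2: issue@4 deps=(2,2) exec_start@4 write@5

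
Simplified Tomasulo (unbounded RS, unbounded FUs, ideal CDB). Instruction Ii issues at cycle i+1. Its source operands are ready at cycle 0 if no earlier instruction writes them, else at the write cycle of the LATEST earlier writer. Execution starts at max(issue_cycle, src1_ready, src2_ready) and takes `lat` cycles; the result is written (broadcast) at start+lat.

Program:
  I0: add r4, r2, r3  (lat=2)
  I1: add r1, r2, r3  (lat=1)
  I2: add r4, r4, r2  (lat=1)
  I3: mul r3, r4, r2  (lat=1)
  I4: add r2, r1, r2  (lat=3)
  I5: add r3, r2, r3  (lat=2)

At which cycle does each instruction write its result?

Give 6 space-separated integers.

I0 add r4: issue@1 deps=(None,None) exec_start@1 write@3
I1 add r1: issue@2 deps=(None,None) exec_start@2 write@3
I2 add r4: issue@3 deps=(0,None) exec_start@3 write@4
I3 mul r3: issue@4 deps=(2,None) exec_start@4 write@5
I4 add r2: issue@5 deps=(1,None) exec_start@5 write@8
I5 add r3: issue@6 deps=(4,3) exec_start@8 write@10

Answer: 3 3 4 5 8 10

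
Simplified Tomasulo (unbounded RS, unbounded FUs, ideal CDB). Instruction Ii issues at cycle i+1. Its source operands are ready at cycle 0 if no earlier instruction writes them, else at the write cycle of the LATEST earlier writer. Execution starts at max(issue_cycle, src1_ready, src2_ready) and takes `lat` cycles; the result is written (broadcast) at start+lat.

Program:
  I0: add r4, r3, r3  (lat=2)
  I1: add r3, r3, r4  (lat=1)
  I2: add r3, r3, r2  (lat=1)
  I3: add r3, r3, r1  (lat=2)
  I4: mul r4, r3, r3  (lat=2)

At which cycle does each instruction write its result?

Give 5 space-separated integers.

Answer: 3 4 5 7 9

Derivation:
I0 add r4: issue@1 deps=(None,None) exec_start@1 write@3
I1 add r3: issue@2 deps=(None,0) exec_start@3 write@4
I2 add r3: issue@3 deps=(1,None) exec_start@4 write@5
I3 add r3: issue@4 deps=(2,None) exec_start@5 write@7
I4 mul r4: issue@5 deps=(3,3) exec_start@7 write@9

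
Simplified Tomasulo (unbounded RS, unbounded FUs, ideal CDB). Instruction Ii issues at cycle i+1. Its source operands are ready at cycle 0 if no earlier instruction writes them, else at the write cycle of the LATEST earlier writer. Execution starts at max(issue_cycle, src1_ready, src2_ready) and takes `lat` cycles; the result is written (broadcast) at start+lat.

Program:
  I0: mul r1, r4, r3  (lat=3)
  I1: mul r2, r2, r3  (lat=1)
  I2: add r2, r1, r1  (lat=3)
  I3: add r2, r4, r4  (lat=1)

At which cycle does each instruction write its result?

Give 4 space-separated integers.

Answer: 4 3 7 5

Derivation:
I0 mul r1: issue@1 deps=(None,None) exec_start@1 write@4
I1 mul r2: issue@2 deps=(None,None) exec_start@2 write@3
I2 add r2: issue@3 deps=(0,0) exec_start@4 write@7
I3 add r2: issue@4 deps=(None,None) exec_start@4 write@5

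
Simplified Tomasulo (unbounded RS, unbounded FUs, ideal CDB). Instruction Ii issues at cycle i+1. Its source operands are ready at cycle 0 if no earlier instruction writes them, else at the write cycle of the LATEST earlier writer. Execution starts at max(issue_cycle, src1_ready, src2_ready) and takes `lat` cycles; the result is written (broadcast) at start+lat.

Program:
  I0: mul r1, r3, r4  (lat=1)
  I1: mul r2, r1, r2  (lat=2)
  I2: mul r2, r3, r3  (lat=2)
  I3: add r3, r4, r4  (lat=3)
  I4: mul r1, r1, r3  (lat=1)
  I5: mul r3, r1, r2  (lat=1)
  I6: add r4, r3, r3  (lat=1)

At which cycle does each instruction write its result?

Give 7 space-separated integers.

I0 mul r1: issue@1 deps=(None,None) exec_start@1 write@2
I1 mul r2: issue@2 deps=(0,None) exec_start@2 write@4
I2 mul r2: issue@3 deps=(None,None) exec_start@3 write@5
I3 add r3: issue@4 deps=(None,None) exec_start@4 write@7
I4 mul r1: issue@5 deps=(0,3) exec_start@7 write@8
I5 mul r3: issue@6 deps=(4,2) exec_start@8 write@9
I6 add r4: issue@7 deps=(5,5) exec_start@9 write@10

Answer: 2 4 5 7 8 9 10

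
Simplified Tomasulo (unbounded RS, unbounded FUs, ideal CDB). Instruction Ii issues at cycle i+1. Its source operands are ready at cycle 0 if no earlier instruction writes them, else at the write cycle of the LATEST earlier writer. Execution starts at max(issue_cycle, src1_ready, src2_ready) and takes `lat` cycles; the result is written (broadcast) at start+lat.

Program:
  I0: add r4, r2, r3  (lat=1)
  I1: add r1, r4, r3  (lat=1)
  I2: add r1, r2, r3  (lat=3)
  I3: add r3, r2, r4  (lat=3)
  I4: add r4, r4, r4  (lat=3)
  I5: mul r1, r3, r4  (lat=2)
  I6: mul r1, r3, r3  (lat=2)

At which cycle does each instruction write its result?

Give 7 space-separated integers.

I0 add r4: issue@1 deps=(None,None) exec_start@1 write@2
I1 add r1: issue@2 deps=(0,None) exec_start@2 write@3
I2 add r1: issue@3 deps=(None,None) exec_start@3 write@6
I3 add r3: issue@4 deps=(None,0) exec_start@4 write@7
I4 add r4: issue@5 deps=(0,0) exec_start@5 write@8
I5 mul r1: issue@6 deps=(3,4) exec_start@8 write@10
I6 mul r1: issue@7 deps=(3,3) exec_start@7 write@9

Answer: 2 3 6 7 8 10 9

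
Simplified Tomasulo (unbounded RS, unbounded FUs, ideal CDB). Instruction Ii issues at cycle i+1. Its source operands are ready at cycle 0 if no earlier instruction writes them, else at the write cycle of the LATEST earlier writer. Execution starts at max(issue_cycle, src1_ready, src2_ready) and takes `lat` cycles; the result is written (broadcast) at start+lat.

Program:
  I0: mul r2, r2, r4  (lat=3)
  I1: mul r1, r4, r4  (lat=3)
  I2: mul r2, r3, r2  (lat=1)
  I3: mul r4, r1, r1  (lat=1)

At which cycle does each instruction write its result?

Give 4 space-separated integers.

Answer: 4 5 5 6

Derivation:
I0 mul r2: issue@1 deps=(None,None) exec_start@1 write@4
I1 mul r1: issue@2 deps=(None,None) exec_start@2 write@5
I2 mul r2: issue@3 deps=(None,0) exec_start@4 write@5
I3 mul r4: issue@4 deps=(1,1) exec_start@5 write@6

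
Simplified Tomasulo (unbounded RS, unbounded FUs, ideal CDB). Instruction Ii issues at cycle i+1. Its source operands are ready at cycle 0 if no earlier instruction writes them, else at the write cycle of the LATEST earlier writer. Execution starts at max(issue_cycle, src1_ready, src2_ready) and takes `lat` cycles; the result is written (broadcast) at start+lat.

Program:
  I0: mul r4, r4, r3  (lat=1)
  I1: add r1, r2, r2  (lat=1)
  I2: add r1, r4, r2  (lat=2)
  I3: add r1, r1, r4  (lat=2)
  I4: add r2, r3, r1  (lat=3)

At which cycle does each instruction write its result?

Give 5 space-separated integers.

I0 mul r4: issue@1 deps=(None,None) exec_start@1 write@2
I1 add r1: issue@2 deps=(None,None) exec_start@2 write@3
I2 add r1: issue@3 deps=(0,None) exec_start@3 write@5
I3 add r1: issue@4 deps=(2,0) exec_start@5 write@7
I4 add r2: issue@5 deps=(None,3) exec_start@7 write@10

Answer: 2 3 5 7 10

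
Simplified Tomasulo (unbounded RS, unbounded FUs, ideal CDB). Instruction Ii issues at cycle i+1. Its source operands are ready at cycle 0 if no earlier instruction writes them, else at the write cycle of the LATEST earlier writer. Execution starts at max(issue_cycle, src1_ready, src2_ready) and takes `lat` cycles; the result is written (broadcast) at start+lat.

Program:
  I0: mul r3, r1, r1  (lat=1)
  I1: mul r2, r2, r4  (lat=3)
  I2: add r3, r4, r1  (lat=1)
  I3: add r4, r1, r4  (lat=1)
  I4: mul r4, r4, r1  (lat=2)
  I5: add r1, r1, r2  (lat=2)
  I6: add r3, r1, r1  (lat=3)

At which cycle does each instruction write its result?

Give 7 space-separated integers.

Answer: 2 5 4 5 7 8 11

Derivation:
I0 mul r3: issue@1 deps=(None,None) exec_start@1 write@2
I1 mul r2: issue@2 deps=(None,None) exec_start@2 write@5
I2 add r3: issue@3 deps=(None,None) exec_start@3 write@4
I3 add r4: issue@4 deps=(None,None) exec_start@4 write@5
I4 mul r4: issue@5 deps=(3,None) exec_start@5 write@7
I5 add r1: issue@6 deps=(None,1) exec_start@6 write@8
I6 add r3: issue@7 deps=(5,5) exec_start@8 write@11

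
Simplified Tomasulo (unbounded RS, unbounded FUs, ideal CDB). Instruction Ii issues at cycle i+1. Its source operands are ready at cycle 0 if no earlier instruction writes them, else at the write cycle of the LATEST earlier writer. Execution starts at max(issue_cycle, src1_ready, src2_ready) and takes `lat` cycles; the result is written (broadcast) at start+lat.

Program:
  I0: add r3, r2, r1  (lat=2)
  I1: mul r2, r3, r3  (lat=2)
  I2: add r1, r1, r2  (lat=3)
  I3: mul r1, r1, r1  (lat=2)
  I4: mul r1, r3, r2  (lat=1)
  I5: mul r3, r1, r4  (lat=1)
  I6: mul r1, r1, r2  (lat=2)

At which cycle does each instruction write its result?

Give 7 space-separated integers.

I0 add r3: issue@1 deps=(None,None) exec_start@1 write@3
I1 mul r2: issue@2 deps=(0,0) exec_start@3 write@5
I2 add r1: issue@3 deps=(None,1) exec_start@5 write@8
I3 mul r1: issue@4 deps=(2,2) exec_start@8 write@10
I4 mul r1: issue@5 deps=(0,1) exec_start@5 write@6
I5 mul r3: issue@6 deps=(4,None) exec_start@6 write@7
I6 mul r1: issue@7 deps=(4,1) exec_start@7 write@9

Answer: 3 5 8 10 6 7 9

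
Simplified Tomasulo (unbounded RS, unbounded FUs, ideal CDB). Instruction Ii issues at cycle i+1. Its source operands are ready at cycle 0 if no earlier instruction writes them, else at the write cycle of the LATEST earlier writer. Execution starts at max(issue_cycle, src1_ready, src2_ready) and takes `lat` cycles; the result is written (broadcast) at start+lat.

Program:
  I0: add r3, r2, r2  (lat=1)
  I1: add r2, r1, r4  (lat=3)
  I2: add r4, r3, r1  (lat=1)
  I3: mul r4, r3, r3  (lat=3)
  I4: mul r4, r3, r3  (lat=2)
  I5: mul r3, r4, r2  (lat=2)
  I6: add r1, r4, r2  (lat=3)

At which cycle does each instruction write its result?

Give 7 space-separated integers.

Answer: 2 5 4 7 7 9 10

Derivation:
I0 add r3: issue@1 deps=(None,None) exec_start@1 write@2
I1 add r2: issue@2 deps=(None,None) exec_start@2 write@5
I2 add r4: issue@3 deps=(0,None) exec_start@3 write@4
I3 mul r4: issue@4 deps=(0,0) exec_start@4 write@7
I4 mul r4: issue@5 deps=(0,0) exec_start@5 write@7
I5 mul r3: issue@6 deps=(4,1) exec_start@7 write@9
I6 add r1: issue@7 deps=(4,1) exec_start@7 write@10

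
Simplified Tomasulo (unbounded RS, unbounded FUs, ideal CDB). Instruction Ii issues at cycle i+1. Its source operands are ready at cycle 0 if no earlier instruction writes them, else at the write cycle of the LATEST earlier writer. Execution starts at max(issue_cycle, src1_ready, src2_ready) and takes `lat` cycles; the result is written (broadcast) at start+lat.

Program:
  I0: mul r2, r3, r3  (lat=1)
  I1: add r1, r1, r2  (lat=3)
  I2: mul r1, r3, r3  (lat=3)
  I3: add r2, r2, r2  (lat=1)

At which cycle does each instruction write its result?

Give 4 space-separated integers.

Answer: 2 5 6 5

Derivation:
I0 mul r2: issue@1 deps=(None,None) exec_start@1 write@2
I1 add r1: issue@2 deps=(None,0) exec_start@2 write@5
I2 mul r1: issue@3 deps=(None,None) exec_start@3 write@6
I3 add r2: issue@4 deps=(0,0) exec_start@4 write@5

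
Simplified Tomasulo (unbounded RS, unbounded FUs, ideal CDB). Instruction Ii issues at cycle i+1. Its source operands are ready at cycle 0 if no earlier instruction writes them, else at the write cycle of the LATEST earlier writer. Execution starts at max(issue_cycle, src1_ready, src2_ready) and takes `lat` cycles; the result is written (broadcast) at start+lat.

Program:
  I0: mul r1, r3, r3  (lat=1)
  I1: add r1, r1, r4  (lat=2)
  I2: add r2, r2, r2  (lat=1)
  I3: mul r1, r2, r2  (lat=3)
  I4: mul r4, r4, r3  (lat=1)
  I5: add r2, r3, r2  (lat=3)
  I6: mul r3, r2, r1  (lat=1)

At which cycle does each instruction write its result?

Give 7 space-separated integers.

I0 mul r1: issue@1 deps=(None,None) exec_start@1 write@2
I1 add r1: issue@2 deps=(0,None) exec_start@2 write@4
I2 add r2: issue@3 deps=(None,None) exec_start@3 write@4
I3 mul r1: issue@4 deps=(2,2) exec_start@4 write@7
I4 mul r4: issue@5 deps=(None,None) exec_start@5 write@6
I5 add r2: issue@6 deps=(None,2) exec_start@6 write@9
I6 mul r3: issue@7 deps=(5,3) exec_start@9 write@10

Answer: 2 4 4 7 6 9 10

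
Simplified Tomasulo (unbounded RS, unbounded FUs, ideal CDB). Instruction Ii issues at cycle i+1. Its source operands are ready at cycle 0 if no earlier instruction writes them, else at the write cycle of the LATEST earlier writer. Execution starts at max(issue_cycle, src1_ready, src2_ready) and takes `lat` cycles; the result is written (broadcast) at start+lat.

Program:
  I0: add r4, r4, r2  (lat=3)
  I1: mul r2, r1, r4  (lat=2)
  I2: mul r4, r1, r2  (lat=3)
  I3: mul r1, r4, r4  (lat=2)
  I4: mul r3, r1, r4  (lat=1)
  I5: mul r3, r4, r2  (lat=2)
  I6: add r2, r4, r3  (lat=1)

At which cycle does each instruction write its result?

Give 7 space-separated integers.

Answer: 4 6 9 11 12 11 12

Derivation:
I0 add r4: issue@1 deps=(None,None) exec_start@1 write@4
I1 mul r2: issue@2 deps=(None,0) exec_start@4 write@6
I2 mul r4: issue@3 deps=(None,1) exec_start@6 write@9
I3 mul r1: issue@4 deps=(2,2) exec_start@9 write@11
I4 mul r3: issue@5 deps=(3,2) exec_start@11 write@12
I5 mul r3: issue@6 deps=(2,1) exec_start@9 write@11
I6 add r2: issue@7 deps=(2,5) exec_start@11 write@12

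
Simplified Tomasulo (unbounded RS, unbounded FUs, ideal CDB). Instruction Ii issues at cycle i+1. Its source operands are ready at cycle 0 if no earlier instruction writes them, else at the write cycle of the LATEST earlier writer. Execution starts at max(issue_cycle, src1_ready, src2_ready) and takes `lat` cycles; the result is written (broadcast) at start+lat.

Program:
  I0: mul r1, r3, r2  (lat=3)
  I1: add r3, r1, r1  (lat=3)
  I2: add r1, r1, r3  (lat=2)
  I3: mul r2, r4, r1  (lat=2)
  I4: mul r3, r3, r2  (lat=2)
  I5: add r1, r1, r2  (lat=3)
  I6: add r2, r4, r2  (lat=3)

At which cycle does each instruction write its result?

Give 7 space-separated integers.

I0 mul r1: issue@1 deps=(None,None) exec_start@1 write@4
I1 add r3: issue@2 deps=(0,0) exec_start@4 write@7
I2 add r1: issue@3 deps=(0,1) exec_start@7 write@9
I3 mul r2: issue@4 deps=(None,2) exec_start@9 write@11
I4 mul r3: issue@5 deps=(1,3) exec_start@11 write@13
I5 add r1: issue@6 deps=(2,3) exec_start@11 write@14
I6 add r2: issue@7 deps=(None,3) exec_start@11 write@14

Answer: 4 7 9 11 13 14 14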